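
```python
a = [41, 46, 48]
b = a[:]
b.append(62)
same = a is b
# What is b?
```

After line 1: a = [41, 46, 48]
After line 2 (b = a[:] is a shallow copy, new object): a = [41, 46, 48], b = [41, 46, 48]
After line 3 (append only mutates b): a = [41, 46, 48], b = [41, 46, 48, 62]
After line 4 (same = a is b; different objects -> False): same = False

[41, 46, 48, 62]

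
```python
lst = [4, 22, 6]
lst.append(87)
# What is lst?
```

[4, 22, 6, 87]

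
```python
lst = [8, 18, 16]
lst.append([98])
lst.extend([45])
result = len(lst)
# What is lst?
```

After line 1: lst = [8, 18, 16]
After line 2 (append adds [98] as single element): lst = [8, 18, 16, [98]]
After line 3 (extend unpacks [45], adds 45): lst = [8, 18, 16, [98], 45]
After line 4: result = len(lst) = 5

[8, 18, 16, [98], 45]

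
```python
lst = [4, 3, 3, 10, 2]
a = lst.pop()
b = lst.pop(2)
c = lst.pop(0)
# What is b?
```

After line 1: lst = [4, 3, 3, 10, 2]
After line 2 (pop() -> a = 2): lst = [4, 3, 3, 10]
After line 3 (pop(2) -> b = 3): lst = [4, 3, 10]
After line 4 (pop(0) -> c = 4): lst = [3, 10]

3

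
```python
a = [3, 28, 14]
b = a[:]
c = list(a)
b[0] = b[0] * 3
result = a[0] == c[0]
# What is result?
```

After line 1: a = [3, 28, 14]
After line 2 (b = a[:], copy): a = [3, 28, 14], b = [3, 28, 14]
After line 3 (c = list(a) is a copy, new object): c = [3, 28, 14]
After line 4 (b[0] = 3 * 3 = 9; only b mutates (copy)): a = [3, 28, 14], b = [9, 28, 14], c = [3, 28, 14]
After line 5 (a[0] = 3, c[0] = 3; result = True)

True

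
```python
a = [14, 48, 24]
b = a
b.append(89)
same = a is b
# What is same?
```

After line 1: a = [14, 48, 24]
After line 2 (b = a is an alias, same object): a = [14, 48, 24], b = [14, 48, 24]
After line 3 (b.append mutates the shared list): a = [14, 48, 24, 89], b = [14, 48, 24, 89]
After line 4 (same = a is b; same object -> True): same = True

True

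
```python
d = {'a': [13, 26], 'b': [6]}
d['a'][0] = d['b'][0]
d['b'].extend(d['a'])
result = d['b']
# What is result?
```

After line 1: d = {'a': [13, 26], 'b': [6]}
After line 2 (a[0] = b[0] = 6): d = {'a': [6, 26], 'b': [6]}
After line 3 (b.extend(a) appends [6, 26]): d = {'a': [6, 26], 'b': [6, 6, 26]}
After line 4: result = d['b'] = [6, 6, 26]

[6, 6, 26]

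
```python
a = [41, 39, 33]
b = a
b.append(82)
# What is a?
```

After line 1: a = [41, 39, 33]
After line 2 (b = a is an alias, same object): a = [41, 39, 33], b = [41, 39, 33]
After line 3 (b.append mutates the shared list): a = [41, 39, 33, 82], b = [41, 39, 33, 82]

[41, 39, 33, 82]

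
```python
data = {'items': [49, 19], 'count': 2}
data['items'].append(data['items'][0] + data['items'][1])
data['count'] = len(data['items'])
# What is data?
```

After line 1: data = {'items': [49, 19], 'count': 2}
After line 2 (append 49 + 19 = 68): data = {'items': [49, 19, 68], 'count': 2}
After line 3 (count = len(items) = 3): data = {'items': [49, 19, 68], 'count': 3}

{'items': [49, 19, 68], 'count': 3}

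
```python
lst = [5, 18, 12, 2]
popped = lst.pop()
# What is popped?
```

2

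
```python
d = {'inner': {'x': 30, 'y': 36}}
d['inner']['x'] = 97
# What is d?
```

After line 1: d = {'inner': {'x': 30, 'y': 36}}
After line 2 (inner x overwritten): d = {'inner': {'x': 97, 'y': 36}}

{'inner': {'x': 97, 'y': 36}}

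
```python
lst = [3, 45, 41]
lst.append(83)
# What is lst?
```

[3, 45, 41, 83]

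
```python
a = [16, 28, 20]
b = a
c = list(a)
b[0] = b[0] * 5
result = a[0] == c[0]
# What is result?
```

After line 1: a = [16, 28, 20]
After line 2 (b = a, alias): a = [16, 28, 20], b = [16, 28, 20]
After line 3 (c = list(a) is a copy, new object): c = [16, 28, 20]
After line 4 (b[0] = 16 * 5 = 80; mutates shared a/b): a = b = [80, 28, 20], c = [16, 28, 20]
After line 5 (a[0] = 80, c[0] = 16; result = False)

False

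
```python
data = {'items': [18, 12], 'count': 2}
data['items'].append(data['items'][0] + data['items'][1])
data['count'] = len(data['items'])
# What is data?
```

After line 1: data = {'items': [18, 12], 'count': 2}
After line 2 (append 18 + 12 = 30): data = {'items': [18, 12, 30], 'count': 2}
After line 3 (count = len(items) = 3): data = {'items': [18, 12, 30], 'count': 3}

{'items': [18, 12, 30], 'count': 3}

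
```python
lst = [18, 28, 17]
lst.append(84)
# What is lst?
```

[18, 28, 17, 84]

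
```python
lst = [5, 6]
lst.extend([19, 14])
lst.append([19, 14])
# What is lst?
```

After line 1: lst = [5, 6]
After line 2 (extend unpacks [19, 14]): lst = [5, 6, 19, 14]
After line 3 (append adds [19, 14] as single element): lst = [5, 6, 19, 14, [19, 14]]

[5, 6, 19, 14, [19, 14]]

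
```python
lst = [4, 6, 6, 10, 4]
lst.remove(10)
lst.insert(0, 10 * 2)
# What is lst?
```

After line 1: lst = [4, 6, 6, 10, 4]
After line 2 (remove first 10): lst = [4, 6, 6, 4]
After line 3 (insert 20 at index 0): lst = [20, 4, 6, 6, 4]

[20, 4, 6, 6, 4]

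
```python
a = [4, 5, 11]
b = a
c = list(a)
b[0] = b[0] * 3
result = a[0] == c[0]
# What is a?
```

After line 1: a = [4, 5, 11]
After line 2 (b = a, alias): a = [4, 5, 11], b = [4, 5, 11]
After line 3 (c = list(a) is a copy, new object): c = [4, 5, 11]
After line 4 (b[0] = 4 * 3 = 12; mutates shared a/b): a = b = [12, 5, 11], c = [4, 5, 11]
After line 5 (a[0] = 12, c[0] = 4; result = False)

[12, 5, 11]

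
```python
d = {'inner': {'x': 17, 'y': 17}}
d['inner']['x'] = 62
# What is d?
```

After line 1: d = {'inner': {'x': 17, 'y': 17}}
After line 2 (inner x overwritten): d = {'inner': {'x': 62, 'y': 17}}

{'inner': {'x': 62, 'y': 17}}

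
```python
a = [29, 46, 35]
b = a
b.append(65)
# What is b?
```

After line 1: a = [29, 46, 35]
After line 2 (b = a is an alias, same object): a = [29, 46, 35], b = [29, 46, 35]
After line 3 (b.append mutates the shared list): a = [29, 46, 35, 65], b = [29, 46, 35, 65]

[29, 46, 35, 65]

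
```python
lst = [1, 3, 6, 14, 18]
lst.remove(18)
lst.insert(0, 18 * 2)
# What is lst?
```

After line 1: lst = [1, 3, 6, 14, 18]
After line 2 (remove first 18): lst = [1, 3, 6, 14]
After line 3 (insert 36 at index 0): lst = [36, 1, 3, 6, 14]

[36, 1, 3, 6, 14]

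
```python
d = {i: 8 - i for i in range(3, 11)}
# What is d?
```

{3: 5, 4: 4, 5: 3, 6: 2, 7: 1, 8: 0, 9: -1, 10: -2}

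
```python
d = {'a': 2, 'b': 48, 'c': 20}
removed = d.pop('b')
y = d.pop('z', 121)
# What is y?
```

After line 1: d = {'a': 2, 'b': 48, 'c': 20}
After line 2 (pop 'b' returns 48): d = {'a': 2, 'c': 20}, removed = 48
After line 3 (pop 'z' missing, returns default 121): d = {'a': 2, 'c': 20}, y = 121

121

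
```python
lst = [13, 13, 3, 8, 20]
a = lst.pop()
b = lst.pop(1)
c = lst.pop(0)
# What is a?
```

After line 1: lst = [13, 13, 3, 8, 20]
After line 2 (pop() -> a = 20): lst = [13, 13, 3, 8]
After line 3 (pop(1) -> b = 13): lst = [13, 3, 8]
After line 4 (pop(0) -> c = 13): lst = [3, 8]

20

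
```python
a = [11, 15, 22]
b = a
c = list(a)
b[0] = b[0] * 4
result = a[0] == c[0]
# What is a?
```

After line 1: a = [11, 15, 22]
After line 2 (b = a, alias): a = [11, 15, 22], b = [11, 15, 22]
After line 3 (c = list(a) is a copy, new object): c = [11, 15, 22]
After line 4 (b[0] = 11 * 4 = 44; mutates shared a/b): a = b = [44, 15, 22], c = [11, 15, 22]
After line 5 (a[0] = 44, c[0] = 11; result = False)

[44, 15, 22]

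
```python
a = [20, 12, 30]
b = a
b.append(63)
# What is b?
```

After line 1: a = [20, 12, 30]
After line 2 (b = a is an alias, same object): a = [20, 12, 30], b = [20, 12, 30]
After line 3 (b.append mutates the shared list): a = [20, 12, 30, 63], b = [20, 12, 30, 63]

[20, 12, 30, 63]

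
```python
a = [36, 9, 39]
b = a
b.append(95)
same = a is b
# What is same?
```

After line 1: a = [36, 9, 39]
After line 2 (b = a is an alias, same object): a = [36, 9, 39], b = [36, 9, 39]
After line 3 (b.append mutates the shared list): a = [36, 9, 39, 95], b = [36, 9, 39, 95]
After line 4 (same = a is b; same object -> True): same = True

True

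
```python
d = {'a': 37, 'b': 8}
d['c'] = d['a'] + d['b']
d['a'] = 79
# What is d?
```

After line 1: d = {'a': 37, 'b': 8}
After line 2 (d['c'] = 37 + 8): d = {'a': 37, 'b': 8, 'c': 45}
After line 3: d = {'a': 79, 'b': 8, 'c': 45}

{'a': 79, 'b': 8, 'c': 45}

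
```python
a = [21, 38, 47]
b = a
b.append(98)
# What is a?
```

After line 1: a = [21, 38, 47]
After line 2 (b = a is an alias, same object): a = [21, 38, 47], b = [21, 38, 47]
After line 3 (b.append mutates the shared list): a = [21, 38, 47, 98], b = [21, 38, 47, 98]

[21, 38, 47, 98]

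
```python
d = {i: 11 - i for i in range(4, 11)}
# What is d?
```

{4: 7, 5: 6, 6: 5, 7: 4, 8: 3, 9: 2, 10: 1}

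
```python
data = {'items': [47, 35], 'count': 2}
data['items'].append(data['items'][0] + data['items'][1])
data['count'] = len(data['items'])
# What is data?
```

After line 1: data = {'items': [47, 35], 'count': 2}
After line 2 (append 47 + 35 = 82): data = {'items': [47, 35, 82], 'count': 2}
After line 3 (count = len(items) = 3): data = {'items': [47, 35, 82], 'count': 3}

{'items': [47, 35, 82], 'count': 3}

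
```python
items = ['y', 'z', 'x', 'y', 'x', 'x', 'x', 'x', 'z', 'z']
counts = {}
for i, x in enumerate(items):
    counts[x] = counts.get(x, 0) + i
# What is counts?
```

Initial: counts = {}, items = ['y', 'z', 'x', 'y', 'x', 'x', 'x', 'x', 'z', 'z']
i=0, x='y': counts = {'y': 0}
i=1, x='z': counts = {'y': 0, 'z': 1}
i=2, x='x': counts = {'y': 0, 'z': 1, 'x': 2}
i=3, x='y': counts = {'y': 3, 'z': 1, 'x': 2}
i=4, x='x': counts = {'y': 3, 'z': 1, 'x': 6}
i=5, x='x': counts = {'y': 3, 'z': 1, 'x': 11}
i=6, x='x': counts = {'y': 3, 'z': 1, 'x': 17}
i=7, x='x': counts = {'y': 3, 'z': 1, 'x': 24}
i=8, x='z': counts = {'y': 3, 'z': 9, 'x': 24}
i=9, x='z': counts = {'y': 3, 'z': 18, 'x': 24}

{'y': 3, 'z': 18, 'x': 24}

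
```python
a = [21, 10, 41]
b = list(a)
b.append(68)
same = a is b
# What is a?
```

After line 1: a = [21, 10, 41]
After line 2 (b = list(a) is a shallow copy, new object): a = [21, 10, 41], b = [21, 10, 41]
After line 3 (append only mutates b): a = [21, 10, 41], b = [21, 10, 41, 68]
After line 4 (same = a is b; different objects -> False): same = False

[21, 10, 41]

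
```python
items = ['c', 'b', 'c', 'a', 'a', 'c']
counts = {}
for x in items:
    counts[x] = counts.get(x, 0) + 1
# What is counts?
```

Initial: counts = {}, items = ['c', 'b', 'c', 'a', 'a', 'c']
See 'c': counts = {'c': 1}
See 'b': counts = {'c': 1, 'b': 1}
See 'c': counts = {'c': 2, 'b': 1}
See 'a': counts = {'c': 2, 'b': 1, 'a': 1}
See 'a': counts = {'c': 2, 'b': 1, 'a': 2}
See 'c': counts = {'c': 3, 'b': 1, 'a': 2}

{'c': 3, 'b': 1, 'a': 2}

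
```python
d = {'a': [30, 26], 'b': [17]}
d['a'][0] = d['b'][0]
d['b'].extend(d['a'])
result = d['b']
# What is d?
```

After line 1: d = {'a': [30, 26], 'b': [17]}
After line 2 (a[0] = b[0] = 17): d = {'a': [17, 26], 'b': [17]}
After line 3 (b.extend(a) appends [17, 26]): d = {'a': [17, 26], 'b': [17, 17, 26]}
After line 4: result = d['b'] = [17, 17, 26]

{'a': [17, 26], 'b': [17, 17, 26]}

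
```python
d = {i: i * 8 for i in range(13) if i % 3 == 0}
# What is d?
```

{0: 0, 3: 24, 6: 48, 9: 72, 12: 96}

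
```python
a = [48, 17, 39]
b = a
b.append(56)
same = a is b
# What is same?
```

After line 1: a = [48, 17, 39]
After line 2 (b = a is an alias, same object): a = [48, 17, 39], b = [48, 17, 39]
After line 3 (b.append mutates the shared list): a = [48, 17, 39, 56], b = [48, 17, 39, 56]
After line 4 (same = a is b; same object -> True): same = True

True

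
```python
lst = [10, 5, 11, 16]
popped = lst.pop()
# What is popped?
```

16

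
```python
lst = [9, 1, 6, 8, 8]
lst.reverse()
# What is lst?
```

[8, 8, 6, 1, 9]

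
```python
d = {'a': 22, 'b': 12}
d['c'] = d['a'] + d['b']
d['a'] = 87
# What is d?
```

After line 1: d = {'a': 22, 'b': 12}
After line 2 (d['c'] = 22 + 12): d = {'a': 22, 'b': 12, 'c': 34}
After line 3: d = {'a': 87, 'b': 12, 'c': 34}

{'a': 87, 'b': 12, 'c': 34}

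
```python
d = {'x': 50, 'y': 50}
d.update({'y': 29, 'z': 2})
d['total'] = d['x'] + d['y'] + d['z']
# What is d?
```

After line 1: d = {'x': 50, 'y': 50}
After line 2 (y overwritten, z added): d = {'x': 50, 'y': 29, 'z': 2}
After line 3 (total = 50 + 29 + 2 = 81): d = {'x': 50, 'y': 29, 'z': 2, 'total': 81}

{'x': 50, 'y': 29, 'z': 2, 'total': 81}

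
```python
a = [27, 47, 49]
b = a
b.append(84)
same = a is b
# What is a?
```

After line 1: a = [27, 47, 49]
After line 2 (b = a is an alias, same object): a = [27, 47, 49], b = [27, 47, 49]
After line 3 (b.append mutates the shared list): a = [27, 47, 49, 84], b = [27, 47, 49, 84]
After line 4 (same = a is b; same object -> True): same = True

[27, 47, 49, 84]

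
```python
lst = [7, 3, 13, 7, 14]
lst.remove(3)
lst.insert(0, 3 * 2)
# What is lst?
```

After line 1: lst = [7, 3, 13, 7, 14]
After line 2 (remove first 3): lst = [7, 13, 7, 14]
After line 3 (insert 6 at index 0): lst = [6, 7, 13, 7, 14]

[6, 7, 13, 7, 14]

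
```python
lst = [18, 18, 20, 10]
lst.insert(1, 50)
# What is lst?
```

[18, 50, 18, 20, 10]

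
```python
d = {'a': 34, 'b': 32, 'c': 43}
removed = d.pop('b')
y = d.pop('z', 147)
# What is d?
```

After line 1: d = {'a': 34, 'b': 32, 'c': 43}
After line 2 (pop 'b' returns 32): d = {'a': 34, 'c': 43}, removed = 32
After line 3 (pop 'z' missing, returns default 147): d = {'a': 34, 'c': 43}, y = 147

{'a': 34, 'c': 43}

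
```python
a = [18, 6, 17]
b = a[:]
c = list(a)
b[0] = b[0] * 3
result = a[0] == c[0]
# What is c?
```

After line 1: a = [18, 6, 17]
After line 2 (b = a[:], copy): a = [18, 6, 17], b = [18, 6, 17]
After line 3 (c = list(a) is a copy, new object): c = [18, 6, 17]
After line 4 (b[0] = 18 * 3 = 54; only b mutates (copy)): a = [18, 6, 17], b = [54, 6, 17], c = [18, 6, 17]
After line 5 (a[0] = 18, c[0] = 18; result = True)

[18, 6, 17]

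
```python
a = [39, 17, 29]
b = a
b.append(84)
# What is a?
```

After line 1: a = [39, 17, 29]
After line 2 (b = a is an alias, same object): a = [39, 17, 29], b = [39, 17, 29]
After line 3 (b.append mutates the shared list): a = [39, 17, 29, 84], b = [39, 17, 29, 84]

[39, 17, 29, 84]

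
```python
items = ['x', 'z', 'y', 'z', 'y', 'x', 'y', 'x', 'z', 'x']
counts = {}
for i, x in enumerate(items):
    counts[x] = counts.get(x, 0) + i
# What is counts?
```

Initial: counts = {}, items = ['x', 'z', 'y', 'z', 'y', 'x', 'y', 'x', 'z', 'x']
i=0, x='x': counts = {'x': 0}
i=1, x='z': counts = {'x': 0, 'z': 1}
i=2, x='y': counts = {'x': 0, 'z': 1, 'y': 2}
i=3, x='z': counts = {'x': 0, 'z': 4, 'y': 2}
i=4, x='y': counts = {'x': 0, 'z': 4, 'y': 6}
i=5, x='x': counts = {'x': 5, 'z': 4, 'y': 6}
i=6, x='y': counts = {'x': 5, 'z': 4, 'y': 12}
i=7, x='x': counts = {'x': 12, 'z': 4, 'y': 12}
i=8, x='z': counts = {'x': 12, 'z': 12, 'y': 12}
i=9, x='x': counts = {'x': 21, 'z': 12, 'y': 12}

{'x': 21, 'z': 12, 'y': 12}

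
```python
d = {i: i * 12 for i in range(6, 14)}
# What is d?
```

{6: 72, 7: 84, 8: 96, 9: 108, 10: 120, 11: 132, 12: 144, 13: 156}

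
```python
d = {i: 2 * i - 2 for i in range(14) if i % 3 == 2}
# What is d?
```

{2: 2, 5: 8, 8: 14, 11: 20}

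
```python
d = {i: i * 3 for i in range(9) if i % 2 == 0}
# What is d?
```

{0: 0, 2: 6, 4: 12, 6: 18, 8: 24}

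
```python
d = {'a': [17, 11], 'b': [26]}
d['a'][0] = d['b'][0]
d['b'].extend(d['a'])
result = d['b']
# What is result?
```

After line 1: d = {'a': [17, 11], 'b': [26]}
After line 2 (a[0] = b[0] = 26): d = {'a': [26, 11], 'b': [26]}
After line 3 (b.extend(a) appends [26, 11]): d = {'a': [26, 11], 'b': [26, 26, 11]}
After line 4: result = d['b'] = [26, 26, 11]

[26, 26, 11]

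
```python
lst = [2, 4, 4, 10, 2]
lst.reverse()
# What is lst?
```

[2, 10, 4, 4, 2]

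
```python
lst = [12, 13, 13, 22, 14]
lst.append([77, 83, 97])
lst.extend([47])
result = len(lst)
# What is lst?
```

After line 1: lst = [12, 13, 13, 22, 14]
After line 2 (append adds [77, 83, 97] as single element): lst = [12, 13, 13, 22, 14, [77, 83, 97]]
After line 3 (extend unpacks [47], adds 47): lst = [12, 13, 13, 22, 14, [77, 83, 97], 47]
After line 4: result = len(lst) = 7

[12, 13, 13, 22, 14, [77, 83, 97], 47]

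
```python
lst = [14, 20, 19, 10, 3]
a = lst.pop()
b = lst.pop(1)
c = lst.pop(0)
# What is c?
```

After line 1: lst = [14, 20, 19, 10, 3]
After line 2 (pop() -> a = 3): lst = [14, 20, 19, 10]
After line 3 (pop(1) -> b = 20): lst = [14, 19, 10]
After line 4 (pop(0) -> c = 14): lst = [19, 10]

14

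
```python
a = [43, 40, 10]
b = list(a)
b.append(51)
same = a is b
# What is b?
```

After line 1: a = [43, 40, 10]
After line 2 (b = list(a) is a shallow copy, new object): a = [43, 40, 10], b = [43, 40, 10]
After line 3 (append only mutates b): a = [43, 40, 10], b = [43, 40, 10, 51]
After line 4 (same = a is b; different objects -> False): same = False

[43, 40, 10, 51]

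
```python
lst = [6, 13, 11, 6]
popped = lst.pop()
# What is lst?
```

[6, 13, 11]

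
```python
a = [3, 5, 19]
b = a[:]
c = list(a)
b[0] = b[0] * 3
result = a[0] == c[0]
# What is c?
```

After line 1: a = [3, 5, 19]
After line 2 (b = a[:], copy): a = [3, 5, 19], b = [3, 5, 19]
After line 3 (c = list(a) is a copy, new object): c = [3, 5, 19]
After line 4 (b[0] = 3 * 3 = 9; only b mutates (copy)): a = [3, 5, 19], b = [9, 5, 19], c = [3, 5, 19]
After line 5 (a[0] = 3, c[0] = 3; result = True)

[3, 5, 19]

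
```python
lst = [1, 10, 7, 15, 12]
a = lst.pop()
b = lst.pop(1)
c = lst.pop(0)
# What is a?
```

After line 1: lst = [1, 10, 7, 15, 12]
After line 2 (pop() -> a = 12): lst = [1, 10, 7, 15]
After line 3 (pop(1) -> b = 10): lst = [1, 7, 15]
After line 4 (pop(0) -> c = 1): lst = [7, 15]

12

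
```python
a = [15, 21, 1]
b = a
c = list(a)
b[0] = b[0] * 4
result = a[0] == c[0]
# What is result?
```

After line 1: a = [15, 21, 1]
After line 2 (b = a, alias): a = [15, 21, 1], b = [15, 21, 1]
After line 3 (c = list(a) is a copy, new object): c = [15, 21, 1]
After line 4 (b[0] = 15 * 4 = 60; mutates shared a/b): a = b = [60, 21, 1], c = [15, 21, 1]
After line 5 (a[0] = 60, c[0] = 15; result = False)

False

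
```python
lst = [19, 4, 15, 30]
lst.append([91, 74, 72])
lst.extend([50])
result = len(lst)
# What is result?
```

After line 1: lst = [19, 4, 15, 30]
After line 2 (append adds [91, 74, 72] as single element): lst = [19, 4, 15, 30, [91, 74, 72]]
After line 3 (extend unpacks [50], adds 50): lst = [19, 4, 15, 30, [91, 74, 72], 50]
After line 4: result = len(lst) = 6

6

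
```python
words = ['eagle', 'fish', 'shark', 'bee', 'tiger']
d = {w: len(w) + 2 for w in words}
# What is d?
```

{'eagle': 7, 'fish': 6, 'shark': 7, 'bee': 5, 'tiger': 7}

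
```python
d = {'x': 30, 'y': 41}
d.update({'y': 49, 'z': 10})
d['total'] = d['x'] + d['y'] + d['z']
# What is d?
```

After line 1: d = {'x': 30, 'y': 41}
After line 2 (y overwritten, z added): d = {'x': 30, 'y': 49, 'z': 10}
After line 3 (total = 30 + 49 + 10 = 89): d = {'x': 30, 'y': 49, 'z': 10, 'total': 89}

{'x': 30, 'y': 49, 'z': 10, 'total': 89}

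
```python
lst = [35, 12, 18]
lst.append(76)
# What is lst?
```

[35, 12, 18, 76]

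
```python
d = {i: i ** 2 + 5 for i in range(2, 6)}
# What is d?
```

{2: 9, 3: 14, 4: 21, 5: 30}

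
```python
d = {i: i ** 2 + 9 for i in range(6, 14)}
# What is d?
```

{6: 45, 7: 58, 8: 73, 9: 90, 10: 109, 11: 130, 12: 153, 13: 178}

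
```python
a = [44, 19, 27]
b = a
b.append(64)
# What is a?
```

After line 1: a = [44, 19, 27]
After line 2 (b = a is an alias, same object): a = [44, 19, 27], b = [44, 19, 27]
After line 3 (b.append mutates the shared list): a = [44, 19, 27, 64], b = [44, 19, 27, 64]

[44, 19, 27, 64]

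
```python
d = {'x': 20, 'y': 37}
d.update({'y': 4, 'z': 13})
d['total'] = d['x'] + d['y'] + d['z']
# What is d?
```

After line 1: d = {'x': 20, 'y': 37}
After line 2 (y overwritten, z added): d = {'x': 20, 'y': 4, 'z': 13}
After line 3 (total = 20 + 4 + 13 = 37): d = {'x': 20, 'y': 4, 'z': 13, 'total': 37}

{'x': 20, 'y': 4, 'z': 13, 'total': 37}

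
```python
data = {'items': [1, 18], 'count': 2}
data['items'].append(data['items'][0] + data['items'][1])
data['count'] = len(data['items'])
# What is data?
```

After line 1: data = {'items': [1, 18], 'count': 2}
After line 2 (append 1 + 18 = 19): data = {'items': [1, 18, 19], 'count': 2}
After line 3 (count = len(items) = 3): data = {'items': [1, 18, 19], 'count': 3}

{'items': [1, 18, 19], 'count': 3}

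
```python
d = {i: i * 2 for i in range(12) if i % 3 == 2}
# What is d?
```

{2: 4, 5: 10, 8: 16, 11: 22}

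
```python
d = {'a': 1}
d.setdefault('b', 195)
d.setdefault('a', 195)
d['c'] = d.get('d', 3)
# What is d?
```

After line 1: d = {'a': 1}
After line 2 (setdefault adds 'b'=195): d = {'a': 1, 'b': 195}
After line 3 (setdefault 'a' no-op, already exists): d = {'a': 1, 'b': 195}
After line 4 (get('d', 3) returns default since 'd' not in d): d = {'a': 1, 'b': 195, 'c': 3}

{'a': 1, 'b': 195, 'c': 3}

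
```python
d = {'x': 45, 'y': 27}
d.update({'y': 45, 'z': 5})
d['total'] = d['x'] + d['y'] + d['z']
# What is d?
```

After line 1: d = {'x': 45, 'y': 27}
After line 2 (y overwritten, z added): d = {'x': 45, 'y': 45, 'z': 5}
After line 3 (total = 45 + 45 + 5 = 95): d = {'x': 45, 'y': 45, 'z': 5, 'total': 95}

{'x': 45, 'y': 45, 'z': 5, 'total': 95}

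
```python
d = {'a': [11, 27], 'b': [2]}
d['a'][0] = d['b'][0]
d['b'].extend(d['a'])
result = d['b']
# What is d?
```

After line 1: d = {'a': [11, 27], 'b': [2]}
After line 2 (a[0] = b[0] = 2): d = {'a': [2, 27], 'b': [2]}
After line 3 (b.extend(a) appends [2, 27]): d = {'a': [2, 27], 'b': [2, 2, 27]}
After line 4: result = d['b'] = [2, 2, 27]

{'a': [2, 27], 'b': [2, 2, 27]}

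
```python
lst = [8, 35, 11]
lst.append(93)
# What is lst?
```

[8, 35, 11, 93]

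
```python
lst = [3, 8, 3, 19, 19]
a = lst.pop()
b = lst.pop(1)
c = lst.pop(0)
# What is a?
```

After line 1: lst = [3, 8, 3, 19, 19]
After line 2 (pop() -> a = 19): lst = [3, 8, 3, 19]
After line 3 (pop(1) -> b = 8): lst = [3, 3, 19]
After line 4 (pop(0) -> c = 3): lst = [3, 19]

19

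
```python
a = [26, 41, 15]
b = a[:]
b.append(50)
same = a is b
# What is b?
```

After line 1: a = [26, 41, 15]
After line 2 (b = a[:] is a shallow copy, new object): a = [26, 41, 15], b = [26, 41, 15]
After line 3 (append only mutates b): a = [26, 41, 15], b = [26, 41, 15, 50]
After line 4 (same = a is b; different objects -> False): same = False

[26, 41, 15, 50]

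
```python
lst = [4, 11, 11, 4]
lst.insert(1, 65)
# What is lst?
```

[4, 65, 11, 11, 4]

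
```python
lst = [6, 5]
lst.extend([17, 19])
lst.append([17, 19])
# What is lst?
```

After line 1: lst = [6, 5]
After line 2 (extend unpacks [17, 19]): lst = [6, 5, 17, 19]
After line 3 (append adds [17, 19] as single element): lst = [6, 5, 17, 19, [17, 19]]

[6, 5, 17, 19, [17, 19]]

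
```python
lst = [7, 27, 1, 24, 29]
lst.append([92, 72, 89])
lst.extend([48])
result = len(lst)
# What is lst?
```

After line 1: lst = [7, 27, 1, 24, 29]
After line 2 (append adds [92, 72, 89] as single element): lst = [7, 27, 1, 24, 29, [92, 72, 89]]
After line 3 (extend unpacks [48], adds 48): lst = [7, 27, 1, 24, 29, [92, 72, 89], 48]
After line 4: result = len(lst) = 7

[7, 27, 1, 24, 29, [92, 72, 89], 48]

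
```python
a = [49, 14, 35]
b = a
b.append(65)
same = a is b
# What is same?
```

After line 1: a = [49, 14, 35]
After line 2 (b = a is an alias, same object): a = [49, 14, 35], b = [49, 14, 35]
After line 3 (b.append mutates the shared list): a = [49, 14, 35, 65], b = [49, 14, 35, 65]
After line 4 (same = a is b; same object -> True): same = True

True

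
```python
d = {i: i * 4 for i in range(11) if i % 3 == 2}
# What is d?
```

{2: 8, 5: 20, 8: 32}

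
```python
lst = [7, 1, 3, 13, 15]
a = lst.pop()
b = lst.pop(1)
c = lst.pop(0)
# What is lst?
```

After line 1: lst = [7, 1, 3, 13, 15]
After line 2 (pop() -> a = 15): lst = [7, 1, 3, 13]
After line 3 (pop(1) -> b = 1): lst = [7, 3, 13]
After line 4 (pop(0) -> c = 7): lst = [3, 13]

[3, 13]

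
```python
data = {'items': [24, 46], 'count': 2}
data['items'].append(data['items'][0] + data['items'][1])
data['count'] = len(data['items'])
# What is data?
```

After line 1: data = {'items': [24, 46], 'count': 2}
After line 2 (append 24 + 46 = 70): data = {'items': [24, 46, 70], 'count': 2}
After line 3 (count = len(items) = 3): data = {'items': [24, 46, 70], 'count': 3}

{'items': [24, 46, 70], 'count': 3}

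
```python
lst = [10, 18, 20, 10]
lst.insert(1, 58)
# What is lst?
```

[10, 58, 18, 20, 10]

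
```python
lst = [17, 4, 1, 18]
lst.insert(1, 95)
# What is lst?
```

[17, 95, 4, 1, 18]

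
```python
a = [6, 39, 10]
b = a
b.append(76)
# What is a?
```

After line 1: a = [6, 39, 10]
After line 2 (b = a is an alias, same object): a = [6, 39, 10], b = [6, 39, 10]
After line 3 (b.append mutates the shared list): a = [6, 39, 10, 76], b = [6, 39, 10, 76]

[6, 39, 10, 76]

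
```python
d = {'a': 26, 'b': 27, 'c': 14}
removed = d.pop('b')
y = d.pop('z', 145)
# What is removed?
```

After line 1: d = {'a': 26, 'b': 27, 'c': 14}
After line 2 (pop 'b' returns 27): d = {'a': 26, 'c': 14}, removed = 27
After line 3 (pop 'z' missing, returns default 145): d = {'a': 26, 'c': 14}, y = 145

27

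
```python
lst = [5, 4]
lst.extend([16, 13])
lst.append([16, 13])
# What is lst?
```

After line 1: lst = [5, 4]
After line 2 (extend unpacks [16, 13]): lst = [5, 4, 16, 13]
After line 3 (append adds [16, 13] as single element): lst = [5, 4, 16, 13, [16, 13]]

[5, 4, 16, 13, [16, 13]]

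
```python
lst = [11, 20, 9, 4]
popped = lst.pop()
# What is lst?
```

[11, 20, 9]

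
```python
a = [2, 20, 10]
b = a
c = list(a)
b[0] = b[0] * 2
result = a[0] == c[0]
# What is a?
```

After line 1: a = [2, 20, 10]
After line 2 (b = a, alias): a = [2, 20, 10], b = [2, 20, 10]
After line 3 (c = list(a) is a copy, new object): c = [2, 20, 10]
After line 4 (b[0] = 2 * 2 = 4; mutates shared a/b): a = b = [4, 20, 10], c = [2, 20, 10]
After line 5 (a[0] = 4, c[0] = 2; result = False)

[4, 20, 10]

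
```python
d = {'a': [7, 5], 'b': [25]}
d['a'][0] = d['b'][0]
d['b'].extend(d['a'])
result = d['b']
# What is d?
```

After line 1: d = {'a': [7, 5], 'b': [25]}
After line 2 (a[0] = b[0] = 25): d = {'a': [25, 5], 'b': [25]}
After line 3 (b.extend(a) appends [25, 5]): d = {'a': [25, 5], 'b': [25, 25, 5]}
After line 4: result = d['b'] = [25, 25, 5]

{'a': [25, 5], 'b': [25, 25, 5]}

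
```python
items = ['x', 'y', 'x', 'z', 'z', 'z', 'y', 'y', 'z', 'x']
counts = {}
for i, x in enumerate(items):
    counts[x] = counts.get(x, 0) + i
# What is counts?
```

Initial: counts = {}, items = ['x', 'y', 'x', 'z', 'z', 'z', 'y', 'y', 'z', 'x']
i=0, x='x': counts = {'x': 0}
i=1, x='y': counts = {'x': 0, 'y': 1}
i=2, x='x': counts = {'x': 2, 'y': 1}
i=3, x='z': counts = {'x': 2, 'y': 1, 'z': 3}
i=4, x='z': counts = {'x': 2, 'y': 1, 'z': 7}
i=5, x='z': counts = {'x': 2, 'y': 1, 'z': 12}
i=6, x='y': counts = {'x': 2, 'y': 7, 'z': 12}
i=7, x='y': counts = {'x': 2, 'y': 14, 'z': 12}
i=8, x='z': counts = {'x': 2, 'y': 14, 'z': 20}
i=9, x='x': counts = {'x': 11, 'y': 14, 'z': 20}

{'x': 11, 'y': 14, 'z': 20}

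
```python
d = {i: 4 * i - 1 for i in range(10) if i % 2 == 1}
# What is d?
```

{1: 3, 3: 11, 5: 19, 7: 27, 9: 35}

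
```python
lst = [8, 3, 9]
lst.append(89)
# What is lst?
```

[8, 3, 9, 89]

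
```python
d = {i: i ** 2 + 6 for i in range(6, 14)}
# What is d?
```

{6: 42, 7: 55, 8: 70, 9: 87, 10: 106, 11: 127, 12: 150, 13: 175}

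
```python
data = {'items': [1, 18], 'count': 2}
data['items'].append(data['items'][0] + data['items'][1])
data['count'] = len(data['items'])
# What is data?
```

After line 1: data = {'items': [1, 18], 'count': 2}
After line 2 (append 1 + 18 = 19): data = {'items': [1, 18, 19], 'count': 2}
After line 3 (count = len(items) = 3): data = {'items': [1, 18, 19], 'count': 3}

{'items': [1, 18, 19], 'count': 3}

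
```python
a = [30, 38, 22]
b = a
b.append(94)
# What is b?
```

After line 1: a = [30, 38, 22]
After line 2 (b = a is an alias, same object): a = [30, 38, 22], b = [30, 38, 22]
After line 3 (b.append mutates the shared list): a = [30, 38, 22, 94], b = [30, 38, 22, 94]

[30, 38, 22, 94]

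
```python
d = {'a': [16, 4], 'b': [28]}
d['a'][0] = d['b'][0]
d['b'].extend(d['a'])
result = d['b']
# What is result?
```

After line 1: d = {'a': [16, 4], 'b': [28]}
After line 2 (a[0] = b[0] = 28): d = {'a': [28, 4], 'b': [28]}
After line 3 (b.extend(a) appends [28, 4]): d = {'a': [28, 4], 'b': [28, 28, 4]}
After line 4: result = d['b'] = [28, 28, 4]

[28, 28, 4]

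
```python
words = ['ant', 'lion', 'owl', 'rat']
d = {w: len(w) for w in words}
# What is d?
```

{'ant': 3, 'lion': 4, 'owl': 3, 'rat': 3}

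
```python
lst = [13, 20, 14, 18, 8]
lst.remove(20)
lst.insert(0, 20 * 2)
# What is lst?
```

After line 1: lst = [13, 20, 14, 18, 8]
After line 2 (remove first 20): lst = [13, 14, 18, 8]
After line 3 (insert 40 at index 0): lst = [40, 13, 14, 18, 8]

[40, 13, 14, 18, 8]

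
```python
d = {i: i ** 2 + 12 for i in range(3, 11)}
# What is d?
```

{3: 21, 4: 28, 5: 37, 6: 48, 7: 61, 8: 76, 9: 93, 10: 112}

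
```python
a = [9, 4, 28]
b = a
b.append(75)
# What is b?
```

After line 1: a = [9, 4, 28]
After line 2 (b = a is an alias, same object): a = [9, 4, 28], b = [9, 4, 28]
After line 3 (b.append mutates the shared list): a = [9, 4, 28, 75], b = [9, 4, 28, 75]

[9, 4, 28, 75]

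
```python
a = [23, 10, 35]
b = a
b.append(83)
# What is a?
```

After line 1: a = [23, 10, 35]
After line 2 (b = a is an alias, same object): a = [23, 10, 35], b = [23, 10, 35]
After line 3 (b.append mutates the shared list): a = [23, 10, 35, 83], b = [23, 10, 35, 83]

[23, 10, 35, 83]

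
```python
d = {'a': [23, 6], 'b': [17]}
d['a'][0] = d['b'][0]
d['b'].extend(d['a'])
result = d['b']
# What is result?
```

After line 1: d = {'a': [23, 6], 'b': [17]}
After line 2 (a[0] = b[0] = 17): d = {'a': [17, 6], 'b': [17]}
After line 3 (b.extend(a) appends [17, 6]): d = {'a': [17, 6], 'b': [17, 17, 6]}
After line 4: result = d['b'] = [17, 17, 6]

[17, 17, 6]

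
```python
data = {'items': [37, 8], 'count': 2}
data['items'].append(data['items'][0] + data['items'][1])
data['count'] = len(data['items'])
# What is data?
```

After line 1: data = {'items': [37, 8], 'count': 2}
After line 2 (append 37 + 8 = 45): data = {'items': [37, 8, 45], 'count': 2}
After line 3 (count = len(items) = 3): data = {'items': [37, 8, 45], 'count': 3}

{'items': [37, 8, 45], 'count': 3}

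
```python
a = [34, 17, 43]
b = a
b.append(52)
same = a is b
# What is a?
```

After line 1: a = [34, 17, 43]
After line 2 (b = a is an alias, same object): a = [34, 17, 43], b = [34, 17, 43]
After line 3 (b.append mutates the shared list): a = [34, 17, 43, 52], b = [34, 17, 43, 52]
After line 4 (same = a is b; same object -> True): same = True

[34, 17, 43, 52]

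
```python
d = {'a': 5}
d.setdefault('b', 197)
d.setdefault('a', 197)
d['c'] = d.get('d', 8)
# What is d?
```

After line 1: d = {'a': 5}
After line 2 (setdefault adds 'b'=197): d = {'a': 5, 'b': 197}
After line 3 (setdefault 'a' no-op, already exists): d = {'a': 5, 'b': 197}
After line 4 (get('d', 8) returns default since 'd' not in d): d = {'a': 5, 'b': 197, 'c': 8}

{'a': 5, 'b': 197, 'c': 8}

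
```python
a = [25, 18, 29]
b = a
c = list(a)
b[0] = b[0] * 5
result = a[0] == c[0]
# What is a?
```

After line 1: a = [25, 18, 29]
After line 2 (b = a, alias): a = [25, 18, 29], b = [25, 18, 29]
After line 3 (c = list(a) is a copy, new object): c = [25, 18, 29]
After line 4 (b[0] = 25 * 5 = 125; mutates shared a/b): a = b = [125, 18, 29], c = [25, 18, 29]
After line 5 (a[0] = 125, c[0] = 25; result = False)

[125, 18, 29]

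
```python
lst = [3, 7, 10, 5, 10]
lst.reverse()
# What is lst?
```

[10, 5, 10, 7, 3]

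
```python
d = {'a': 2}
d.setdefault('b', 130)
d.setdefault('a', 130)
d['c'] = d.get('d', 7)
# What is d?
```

After line 1: d = {'a': 2}
After line 2 (setdefault adds 'b'=130): d = {'a': 2, 'b': 130}
After line 3 (setdefault 'a' no-op, already exists): d = {'a': 2, 'b': 130}
After line 4 (get('d', 7) returns default since 'd' not in d): d = {'a': 2, 'b': 130, 'c': 7}

{'a': 2, 'b': 130, 'c': 7}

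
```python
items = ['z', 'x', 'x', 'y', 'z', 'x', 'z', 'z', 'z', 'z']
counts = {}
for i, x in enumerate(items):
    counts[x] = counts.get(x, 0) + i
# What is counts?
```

Initial: counts = {}, items = ['z', 'x', 'x', 'y', 'z', 'x', 'z', 'z', 'z', 'z']
i=0, x='z': counts = {'z': 0}
i=1, x='x': counts = {'z': 0, 'x': 1}
i=2, x='x': counts = {'z': 0, 'x': 3}
i=3, x='y': counts = {'z': 0, 'x': 3, 'y': 3}
i=4, x='z': counts = {'z': 4, 'x': 3, 'y': 3}
i=5, x='x': counts = {'z': 4, 'x': 8, 'y': 3}
i=6, x='z': counts = {'z': 10, 'x': 8, 'y': 3}
i=7, x='z': counts = {'z': 17, 'x': 8, 'y': 3}
i=8, x='z': counts = {'z': 25, 'x': 8, 'y': 3}
i=9, x='z': counts = {'z': 34, 'x': 8, 'y': 3}

{'z': 34, 'x': 8, 'y': 3}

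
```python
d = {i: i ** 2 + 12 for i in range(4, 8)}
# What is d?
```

{4: 28, 5: 37, 6: 48, 7: 61}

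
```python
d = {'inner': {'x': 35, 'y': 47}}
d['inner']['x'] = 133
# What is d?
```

After line 1: d = {'inner': {'x': 35, 'y': 47}}
After line 2 (inner x overwritten): d = {'inner': {'x': 133, 'y': 47}}

{'inner': {'x': 133, 'y': 47}}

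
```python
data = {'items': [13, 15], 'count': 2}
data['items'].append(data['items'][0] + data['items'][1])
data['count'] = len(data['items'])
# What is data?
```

After line 1: data = {'items': [13, 15], 'count': 2}
After line 2 (append 13 + 15 = 28): data = {'items': [13, 15, 28], 'count': 2}
After line 3 (count = len(items) = 3): data = {'items': [13, 15, 28], 'count': 3}

{'items': [13, 15, 28], 'count': 3}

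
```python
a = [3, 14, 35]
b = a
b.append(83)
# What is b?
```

After line 1: a = [3, 14, 35]
After line 2 (b = a is an alias, same object): a = [3, 14, 35], b = [3, 14, 35]
After line 3 (b.append mutates the shared list): a = [3, 14, 35, 83], b = [3, 14, 35, 83]

[3, 14, 35, 83]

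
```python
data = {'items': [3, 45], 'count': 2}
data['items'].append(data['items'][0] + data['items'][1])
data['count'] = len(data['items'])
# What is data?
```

After line 1: data = {'items': [3, 45], 'count': 2}
After line 2 (append 3 + 45 = 48): data = {'items': [3, 45, 48], 'count': 2}
After line 3 (count = len(items) = 3): data = {'items': [3, 45, 48], 'count': 3}

{'items': [3, 45, 48], 'count': 3}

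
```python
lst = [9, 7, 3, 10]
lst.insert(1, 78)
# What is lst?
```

[9, 78, 7, 3, 10]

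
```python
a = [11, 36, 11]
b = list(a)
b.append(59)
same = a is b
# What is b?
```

After line 1: a = [11, 36, 11]
After line 2 (b = list(a) is a shallow copy, new object): a = [11, 36, 11], b = [11, 36, 11]
After line 3 (append only mutates b): a = [11, 36, 11], b = [11, 36, 11, 59]
After line 4 (same = a is b; different objects -> False): same = False

[11, 36, 11, 59]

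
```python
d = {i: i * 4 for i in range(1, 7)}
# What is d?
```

{1: 4, 2: 8, 3: 12, 4: 16, 5: 20, 6: 24}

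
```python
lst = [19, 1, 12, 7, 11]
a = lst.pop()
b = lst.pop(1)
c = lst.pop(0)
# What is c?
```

After line 1: lst = [19, 1, 12, 7, 11]
After line 2 (pop() -> a = 11): lst = [19, 1, 12, 7]
After line 3 (pop(1) -> b = 1): lst = [19, 12, 7]
After line 4 (pop(0) -> c = 19): lst = [12, 7]

19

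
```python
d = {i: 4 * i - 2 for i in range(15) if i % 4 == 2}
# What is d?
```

{2: 6, 6: 22, 10: 38, 14: 54}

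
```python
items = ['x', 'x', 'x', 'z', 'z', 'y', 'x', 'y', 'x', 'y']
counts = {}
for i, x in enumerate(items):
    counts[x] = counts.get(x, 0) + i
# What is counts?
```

Initial: counts = {}, items = ['x', 'x', 'x', 'z', 'z', 'y', 'x', 'y', 'x', 'y']
i=0, x='x': counts = {'x': 0}
i=1, x='x': counts = {'x': 1}
i=2, x='x': counts = {'x': 3}
i=3, x='z': counts = {'x': 3, 'z': 3}
i=4, x='z': counts = {'x': 3, 'z': 7}
i=5, x='y': counts = {'x': 3, 'z': 7, 'y': 5}
i=6, x='x': counts = {'x': 9, 'z': 7, 'y': 5}
i=7, x='y': counts = {'x': 9, 'z': 7, 'y': 12}
i=8, x='x': counts = {'x': 17, 'z': 7, 'y': 12}
i=9, x='y': counts = {'x': 17, 'z': 7, 'y': 21}

{'x': 17, 'z': 7, 'y': 21}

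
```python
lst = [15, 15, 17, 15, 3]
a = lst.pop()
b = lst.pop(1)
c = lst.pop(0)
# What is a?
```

After line 1: lst = [15, 15, 17, 15, 3]
After line 2 (pop() -> a = 3): lst = [15, 15, 17, 15]
After line 3 (pop(1) -> b = 15): lst = [15, 17, 15]
After line 4 (pop(0) -> c = 15): lst = [17, 15]

3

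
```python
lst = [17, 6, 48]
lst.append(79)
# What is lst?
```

[17, 6, 48, 79]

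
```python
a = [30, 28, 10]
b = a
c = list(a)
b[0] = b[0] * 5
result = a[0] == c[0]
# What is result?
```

After line 1: a = [30, 28, 10]
After line 2 (b = a, alias): a = [30, 28, 10], b = [30, 28, 10]
After line 3 (c = list(a) is a copy, new object): c = [30, 28, 10]
After line 4 (b[0] = 30 * 5 = 150; mutates shared a/b): a = b = [150, 28, 10], c = [30, 28, 10]
After line 5 (a[0] = 150, c[0] = 30; result = False)

False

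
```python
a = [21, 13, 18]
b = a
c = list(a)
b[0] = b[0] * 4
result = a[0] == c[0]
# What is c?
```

After line 1: a = [21, 13, 18]
After line 2 (b = a, alias): a = [21, 13, 18], b = [21, 13, 18]
After line 3 (c = list(a) is a copy, new object): c = [21, 13, 18]
After line 4 (b[0] = 21 * 4 = 84; mutates shared a/b): a = b = [84, 13, 18], c = [21, 13, 18]
After line 5 (a[0] = 84, c[0] = 21; result = False)

[21, 13, 18]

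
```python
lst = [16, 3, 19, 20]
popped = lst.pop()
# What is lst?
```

[16, 3, 19]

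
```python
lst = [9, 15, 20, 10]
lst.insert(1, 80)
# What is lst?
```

[9, 80, 15, 20, 10]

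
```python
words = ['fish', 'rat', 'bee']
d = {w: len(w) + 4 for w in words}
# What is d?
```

{'fish': 8, 'rat': 7, 'bee': 7}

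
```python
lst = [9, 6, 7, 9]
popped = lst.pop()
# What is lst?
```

[9, 6, 7]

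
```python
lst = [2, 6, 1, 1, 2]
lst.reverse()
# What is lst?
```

[2, 1, 1, 6, 2]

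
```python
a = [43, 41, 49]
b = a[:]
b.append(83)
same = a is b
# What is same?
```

After line 1: a = [43, 41, 49]
After line 2 (b = a[:] is a shallow copy, new object): a = [43, 41, 49], b = [43, 41, 49]
After line 3 (append only mutates b): a = [43, 41, 49], b = [43, 41, 49, 83]
After line 4 (same = a is b; different objects -> False): same = False

False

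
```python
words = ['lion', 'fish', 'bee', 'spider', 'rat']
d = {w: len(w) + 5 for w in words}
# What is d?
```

{'lion': 9, 'fish': 9, 'bee': 8, 'spider': 11, 'rat': 8}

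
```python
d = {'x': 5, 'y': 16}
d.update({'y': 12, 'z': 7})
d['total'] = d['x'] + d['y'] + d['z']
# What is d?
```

After line 1: d = {'x': 5, 'y': 16}
After line 2 (y overwritten, z added): d = {'x': 5, 'y': 12, 'z': 7}
After line 3 (total = 5 + 12 + 7 = 24): d = {'x': 5, 'y': 12, 'z': 7, 'total': 24}

{'x': 5, 'y': 12, 'z': 7, 'total': 24}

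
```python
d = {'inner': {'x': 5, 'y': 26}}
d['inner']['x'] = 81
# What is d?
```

After line 1: d = {'inner': {'x': 5, 'y': 26}}
After line 2 (inner x overwritten): d = {'inner': {'x': 81, 'y': 26}}

{'inner': {'x': 81, 'y': 26}}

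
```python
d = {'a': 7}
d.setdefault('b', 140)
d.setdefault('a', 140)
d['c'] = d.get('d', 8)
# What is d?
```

After line 1: d = {'a': 7}
After line 2 (setdefault adds 'b'=140): d = {'a': 7, 'b': 140}
After line 3 (setdefault 'a' no-op, already exists): d = {'a': 7, 'b': 140}
After line 4 (get('d', 8) returns default since 'd' not in d): d = {'a': 7, 'b': 140, 'c': 8}

{'a': 7, 'b': 140, 'c': 8}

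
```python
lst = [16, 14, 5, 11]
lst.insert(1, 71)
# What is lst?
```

[16, 71, 14, 5, 11]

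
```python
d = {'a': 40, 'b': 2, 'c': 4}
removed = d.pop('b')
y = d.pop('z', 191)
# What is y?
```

After line 1: d = {'a': 40, 'b': 2, 'c': 4}
After line 2 (pop 'b' returns 2): d = {'a': 40, 'c': 4}, removed = 2
After line 3 (pop 'z' missing, returns default 191): d = {'a': 40, 'c': 4}, y = 191

191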